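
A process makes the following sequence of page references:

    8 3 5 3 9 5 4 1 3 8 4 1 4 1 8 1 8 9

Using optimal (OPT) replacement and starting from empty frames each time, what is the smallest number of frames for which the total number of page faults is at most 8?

f=1: 18 faults
f=2: 11 faults
f=3: 8 faults
f=4: 7 faults
f=5: 6 faults
f=6: 6 faults
Smallest f with faults ≤ 8 is 3.

3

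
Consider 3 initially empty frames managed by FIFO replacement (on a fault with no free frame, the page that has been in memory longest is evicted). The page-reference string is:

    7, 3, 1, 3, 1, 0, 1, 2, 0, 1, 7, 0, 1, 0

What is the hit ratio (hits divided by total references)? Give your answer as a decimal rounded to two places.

7 → miss, frames (7)
3 → miss, frames (7 3)
1 → miss, frames (7 3 1)
3 → hit
1 → hit
0 → miss, evict 7, frames (3 1 0)
1 → hit
2 → miss, evict 3, frames (1 0 2)
0 → hit
1 → hit
7 → miss, evict 1, frames (0 2 7)
0 → hit
1 → miss, evict 0, frames (2 7 1)
0 → miss, evict 2, frames (7 1 0)
Hits: 6 of 14 references → 6/14 = 0.4286.

0.43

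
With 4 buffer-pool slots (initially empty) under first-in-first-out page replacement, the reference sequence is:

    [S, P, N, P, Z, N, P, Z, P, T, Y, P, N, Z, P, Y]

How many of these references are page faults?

S: miss, frames {S}
P: miss, frames {S,P}
N: miss, frames {S,P,N}
P: hit
Z: miss, frames {S,P,N,Z}
N: hit
P: hit
Z: hit
P: hit
T: miss, evict S, frames {P,N,Z,T}
Y: miss, evict P, frames {N,Z,T,Y}
P: miss, evict N, frames {Z,T,Y,P}
N: miss, evict Z, frames {T,Y,P,N}
Z: miss, evict T, frames {Y,P,N,Z}
P: hit
Y: hit
Page faults: 9.

9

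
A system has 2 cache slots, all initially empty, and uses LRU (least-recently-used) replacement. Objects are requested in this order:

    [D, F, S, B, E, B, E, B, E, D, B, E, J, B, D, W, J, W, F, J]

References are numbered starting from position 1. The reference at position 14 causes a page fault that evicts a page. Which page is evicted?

pos 1: D → miss, frames (D)
pos 2: F → miss, frames (D F)
pos 3: S → miss, evict D, frames (F S)
pos 4: B → miss, evict F, frames (S B)
pos 5: E → miss, evict S, frames (B E)
pos 6: B → hit
pos 7: E → hit
pos 8: B → hit
pos 9: E → hit
pos 10: D → miss, evict B, frames (E D)
pos 11: B → miss, evict E, frames (D B)
pos 12: E → miss, evict D, frames (B E)
pos 13: J → miss, evict B, frames (E J)
pos 14: B → miss, evict E, frames (J B)
At position 14, page E is evicted.

E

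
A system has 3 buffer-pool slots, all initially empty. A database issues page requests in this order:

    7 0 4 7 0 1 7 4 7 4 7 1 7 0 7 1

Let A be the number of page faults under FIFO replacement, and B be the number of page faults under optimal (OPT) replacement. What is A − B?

1

Under FIFO: F F F . . F F . . . . . . F . . → 6 faults.
Under OPT: F F F . . F . . . . . . . F . . → 5 faults.
A − B = 6 − 5 = 1.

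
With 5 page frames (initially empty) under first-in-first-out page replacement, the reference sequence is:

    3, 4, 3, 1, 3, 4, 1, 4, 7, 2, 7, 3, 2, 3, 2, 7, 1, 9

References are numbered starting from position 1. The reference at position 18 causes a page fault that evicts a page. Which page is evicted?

3

pos 1: 3 -> miss, frames {3}
pos 2: 4 -> miss, frames {3,4}
pos 3: 3 -> hit
pos 4: 1 -> miss, frames {3,4,1}
pos 5: 3 -> hit
pos 6: 4 -> hit
pos 7: 1 -> hit
pos 8: 4 -> hit
pos 9: 7 -> miss, frames {3,4,1,7}
pos 10: 2 -> miss, frames {3,4,1,7,2}
pos 11: 7 -> hit
pos 12: 3 -> hit
pos 13: 2 -> hit
pos 14: 3 -> hit
pos 15: 2 -> hit
pos 16: 7 -> hit
pos 17: 1 -> hit
pos 18: 9 -> miss, evict 3, frames {4,1,7,2,9}
At position 18, page 3 is evicted.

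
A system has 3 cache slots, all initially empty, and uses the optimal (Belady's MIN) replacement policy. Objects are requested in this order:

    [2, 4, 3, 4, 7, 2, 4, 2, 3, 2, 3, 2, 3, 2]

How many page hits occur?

2 -> miss, frames [2]
4 -> miss, frames [2, 4]
3 -> miss, frames [2, 4, 3]
4 -> hit
7 -> miss, evict 3, frames [2, 4, 7]
2 -> hit
4 -> hit
2 -> hit
3 -> miss, evict 7, frames [2, 4, 3]
2 -> hit
3 -> hit
2 -> hit
3 -> hit
2 -> hit
Hits: 9.

9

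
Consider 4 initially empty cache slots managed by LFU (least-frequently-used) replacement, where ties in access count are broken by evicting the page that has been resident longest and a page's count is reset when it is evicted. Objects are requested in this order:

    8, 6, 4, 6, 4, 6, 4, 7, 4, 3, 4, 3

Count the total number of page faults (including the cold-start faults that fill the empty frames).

5

8 -> miss, frames (8)
6 -> miss, frames (8 6)
4 -> miss, frames (8 6 4)
6 -> hit
4 -> hit
6 -> hit
4 -> hit
7 -> miss, frames (8 6 4 7)
4 -> hit
3 -> miss, evict 8, frames (6 4 7 3)
4 -> hit
3 -> hit
Page faults: 5.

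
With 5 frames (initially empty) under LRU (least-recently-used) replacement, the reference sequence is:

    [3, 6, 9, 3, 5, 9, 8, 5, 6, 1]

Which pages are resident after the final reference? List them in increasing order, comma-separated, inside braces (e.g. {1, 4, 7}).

{1, 5, 6, 8, 9}

3 -> miss, frames {3}
6 -> miss, frames {3,6}
9 -> miss, frames {3,6,9}
3 -> hit
5 -> miss, frames {6,9,3,5}
9 -> hit
8 -> miss, frames {6,3,5,9,8}
5 -> hit
6 -> hit
1 -> miss, evict 3, frames {9,8,5,6,1}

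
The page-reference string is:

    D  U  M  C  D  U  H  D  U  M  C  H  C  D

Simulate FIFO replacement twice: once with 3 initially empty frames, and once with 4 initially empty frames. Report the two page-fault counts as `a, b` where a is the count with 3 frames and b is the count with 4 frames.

3 frames: F F F F F F F . . F F . . F → 10 faults.
4 frames: F F F F . . F F F F F F . F → 11 faults.
11 > 10: adding a frame increased faults — Belady's anomaly.

10, 11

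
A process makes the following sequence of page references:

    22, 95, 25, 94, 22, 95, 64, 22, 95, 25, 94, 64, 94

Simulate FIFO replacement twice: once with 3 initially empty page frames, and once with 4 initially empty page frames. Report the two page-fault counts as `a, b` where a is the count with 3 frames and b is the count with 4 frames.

3 frames: F F F F F F F . . F F . . → 9 faults.
4 frames: F F F F . . F F F F F F . → 10 faults.
10 > 9: adding a frame increased faults — Belady's anomaly.

9, 10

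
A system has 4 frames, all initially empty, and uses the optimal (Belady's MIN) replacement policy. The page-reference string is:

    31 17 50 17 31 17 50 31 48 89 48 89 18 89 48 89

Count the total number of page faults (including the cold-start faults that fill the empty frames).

6

31 -> miss, frames [31]
17 -> miss, frames [31, 17]
50 -> miss, frames [31, 17, 50]
17 -> hit
31 -> hit
17 -> hit
50 -> hit
31 -> hit
48 -> miss, frames [31, 17, 50, 48]
89 -> miss, evict 50, frames [31, 17, 48, 89]
48 -> hit
89 -> hit
18 -> miss, evict 17, frames [31, 48, 89, 18]
89 -> hit
48 -> hit
89 -> hit
Page faults: 6.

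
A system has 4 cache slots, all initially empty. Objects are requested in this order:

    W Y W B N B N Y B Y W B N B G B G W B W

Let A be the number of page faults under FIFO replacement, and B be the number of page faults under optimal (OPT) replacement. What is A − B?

Under FIFO: F F . F F . . . . . . . . . F . . F . . → 6 faults.
Under OPT: F F . F F . . . . . . . . . F . . . . . → 5 faults.
A − B = 6 − 5 = 1.

1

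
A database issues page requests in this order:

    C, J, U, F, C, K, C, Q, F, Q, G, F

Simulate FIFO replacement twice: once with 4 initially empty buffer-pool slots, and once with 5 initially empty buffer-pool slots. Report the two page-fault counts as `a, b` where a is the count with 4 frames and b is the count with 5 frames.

9, 7

4 frames: F F F F . F F F . . F F → 9 faults.
5 frames: F F F F . F . F . . F . → 7 faults.
7 < 9: adding a frame reduced faults, as is typical.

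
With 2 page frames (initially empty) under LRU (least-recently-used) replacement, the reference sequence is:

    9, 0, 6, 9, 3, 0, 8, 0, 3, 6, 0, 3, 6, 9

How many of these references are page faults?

13

9: fault, frames [9]
0: fault, frames [9, 0]
6: fault, evict 9, frames [0, 6]
9: fault, evict 0, frames [6, 9]
3: fault, evict 6, frames [9, 3]
0: fault, evict 9, frames [3, 0]
8: fault, evict 3, frames [0, 8]
0: hit
3: fault, evict 8, frames [0, 3]
6: fault, evict 0, frames [3, 6]
0: fault, evict 3, frames [6, 0]
3: fault, evict 6, frames [0, 3]
6: fault, evict 0, frames [3, 6]
9: fault, evict 3, frames [6, 9]
Page faults: 13.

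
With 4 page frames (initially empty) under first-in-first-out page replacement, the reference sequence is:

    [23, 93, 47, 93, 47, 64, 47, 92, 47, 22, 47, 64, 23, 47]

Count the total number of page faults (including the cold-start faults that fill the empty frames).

8

23 → miss, frames (23)
93 → miss, frames (23 93)
47 → miss, frames (23 93 47)
93 → hit
47 → hit
64 → miss, frames (23 93 47 64)
47 → hit
92 → miss, evict 23, frames (93 47 64 92)
47 → hit
22 → miss, evict 93, frames (47 64 92 22)
47 → hit
64 → hit
23 → miss, evict 47, frames (64 92 22 23)
47 → miss, evict 64, frames (92 22 23 47)
Page faults: 8.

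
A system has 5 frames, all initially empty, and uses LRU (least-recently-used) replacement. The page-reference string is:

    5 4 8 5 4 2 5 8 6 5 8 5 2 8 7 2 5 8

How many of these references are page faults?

6

5 -> fault, frames [5]
4 -> fault, frames [5, 4]
8 -> fault, frames [5, 4, 8]
5 -> hit
4 -> hit
2 -> fault, frames [8, 5, 4, 2]
5 -> hit
8 -> hit
6 -> fault, frames [4, 2, 5, 8, 6]
5 -> hit
8 -> hit
5 -> hit
2 -> hit
8 -> hit
7 -> fault, evict 4, frames [6, 5, 2, 8, 7]
2 -> hit
5 -> hit
8 -> hit
Page faults: 6.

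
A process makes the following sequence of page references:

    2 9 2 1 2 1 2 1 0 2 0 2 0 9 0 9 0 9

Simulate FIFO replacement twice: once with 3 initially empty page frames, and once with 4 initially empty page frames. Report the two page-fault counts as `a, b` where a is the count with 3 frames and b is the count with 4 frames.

3 frames: F F . F . . . . F F . . . F . . . . → 6 faults.
4 frames: F F . F . . . . F . . . . . . . . . → 4 faults.
4 < 6: adding a frame reduced faults, as is typical.

6, 4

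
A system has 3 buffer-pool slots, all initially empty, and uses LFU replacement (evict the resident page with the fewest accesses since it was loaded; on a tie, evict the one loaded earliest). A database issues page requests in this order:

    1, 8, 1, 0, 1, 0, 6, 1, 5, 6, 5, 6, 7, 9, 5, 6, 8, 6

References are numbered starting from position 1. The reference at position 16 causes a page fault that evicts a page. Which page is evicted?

pos 1: 1 -> fault, frames (1)
pos 2: 8 -> fault, frames (1 8)
pos 3: 1 -> hit
pos 4: 0 -> fault, frames (1 8 0)
pos 5: 1 -> hit
pos 6: 0 -> hit
pos 7: 6 -> fault, evict 8, frames (1 0 6)
pos 8: 1 -> hit
pos 9: 5 -> fault, evict 6, frames (1 0 5)
pos 10: 6 -> fault, evict 5, frames (1 0 6)
pos 11: 5 -> fault, evict 6, frames (1 0 5)
pos 12: 6 -> fault, evict 5, frames (1 0 6)
pos 13: 7 -> fault, evict 6, frames (1 0 7)
pos 14: 9 -> fault, evict 7, frames (1 0 9)
pos 15: 5 -> fault, evict 9, frames (1 0 5)
pos 16: 6 -> fault, evict 5, frames (1 0 6)
At position 16, page 5 is evicted.

5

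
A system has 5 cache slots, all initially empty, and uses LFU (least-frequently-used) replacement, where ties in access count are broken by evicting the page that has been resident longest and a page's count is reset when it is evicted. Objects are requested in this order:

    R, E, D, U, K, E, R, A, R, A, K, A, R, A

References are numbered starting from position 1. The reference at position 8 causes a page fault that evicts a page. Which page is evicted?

D

pos 1: R -> fault, frames {R}
pos 2: E -> fault, frames {R,E}
pos 3: D -> fault, frames {R,E,D}
pos 4: U -> fault, frames {R,E,D,U}
pos 5: K -> fault, frames {R,E,D,U,K}
pos 6: E -> hit
pos 7: R -> hit
pos 8: A -> fault, evict D, frames {R,E,U,K,A}
At position 8, page D is evicted.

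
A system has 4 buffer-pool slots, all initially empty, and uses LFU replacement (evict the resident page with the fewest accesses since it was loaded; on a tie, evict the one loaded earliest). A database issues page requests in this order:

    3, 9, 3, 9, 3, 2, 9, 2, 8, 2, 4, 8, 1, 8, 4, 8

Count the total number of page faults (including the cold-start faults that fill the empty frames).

10

3 → miss, frames (3)
9 → miss, frames (3 9)
3 → hit
9 → hit
3 → hit
2 → miss, frames (3 9 2)
9 → hit
2 → hit
8 → miss, frames (3 9 2 8)
2 → hit
4 → miss, evict 8, frames (3 9 2 4)
8 → miss, evict 4, frames (3 9 2 8)
1 → miss, evict 8, frames (3 9 2 1)
8 → miss, evict 1, frames (3 9 2 8)
4 → miss, evict 8, frames (3 9 2 4)
8 → miss, evict 4, frames (3 9 2 8)
Page faults: 10.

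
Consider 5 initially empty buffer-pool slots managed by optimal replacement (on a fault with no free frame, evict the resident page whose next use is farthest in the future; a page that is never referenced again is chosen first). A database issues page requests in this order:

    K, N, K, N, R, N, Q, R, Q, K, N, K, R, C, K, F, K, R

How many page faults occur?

K: miss, frames (K)
N: miss, frames (K N)
K: hit
N: hit
R: miss, frames (K N R)
N: hit
Q: miss, frames (K N R Q)
R: hit
Q: hit
K: hit
N: hit
K: hit
R: hit
C: miss, frames (K N R Q C)
K: hit
F: miss, evict C, frames (K N R Q F)
K: hit
R: hit
Page faults: 6.

6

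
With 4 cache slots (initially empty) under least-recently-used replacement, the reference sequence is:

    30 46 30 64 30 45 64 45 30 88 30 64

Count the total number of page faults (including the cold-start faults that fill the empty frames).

30: miss, frames [30]
46: miss, frames [30, 46]
30: hit
64: miss, frames [46, 30, 64]
30: hit
45: miss, frames [46, 64, 30, 45]
64: hit
45: hit
30: hit
88: miss, evict 46, frames [64, 45, 30, 88]
30: hit
64: hit
Page faults: 5.

5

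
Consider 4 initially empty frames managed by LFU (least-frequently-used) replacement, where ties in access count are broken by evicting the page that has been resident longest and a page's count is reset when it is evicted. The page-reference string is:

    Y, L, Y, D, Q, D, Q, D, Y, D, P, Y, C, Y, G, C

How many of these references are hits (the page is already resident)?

8

Y: miss, frames (Y)
L: miss, frames (Y L)
Y: hit
D: miss, frames (Y L D)
Q: miss, frames (Y L D Q)
D: hit
Q: hit
D: hit
Y: hit
D: hit
P: miss, evict L, frames (Y D Q P)
Y: hit
C: miss, evict P, frames (Y D Q C)
Y: hit
G: miss, evict C, frames (Y D Q G)
C: miss, evict G, frames (Y D Q C)
Hits: 8.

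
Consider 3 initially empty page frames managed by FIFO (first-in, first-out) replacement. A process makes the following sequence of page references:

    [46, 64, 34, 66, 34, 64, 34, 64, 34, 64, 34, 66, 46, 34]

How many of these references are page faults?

5

46: miss, frames [46]
64: miss, frames [46, 64]
34: miss, frames [46, 64, 34]
66: miss, evict 46, frames [64, 34, 66]
34: hit
64: hit
34: hit
64: hit
34: hit
64: hit
34: hit
66: hit
46: miss, evict 64, frames [34, 66, 46]
34: hit
Page faults: 5.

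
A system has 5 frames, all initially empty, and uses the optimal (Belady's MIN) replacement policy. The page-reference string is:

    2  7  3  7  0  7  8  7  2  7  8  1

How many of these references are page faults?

6

2 → fault, frames [2]
7 → fault, frames [2, 7]
3 → fault, frames [2, 7, 3]
7 → hit
0 → fault, frames [2, 7, 3, 0]
7 → hit
8 → fault, frames [2, 7, 3, 0, 8]
7 → hit
2 → hit
7 → hit
8 → hit
1 → fault, evict 8, frames [2, 7, 3, 0, 1]
Page faults: 6.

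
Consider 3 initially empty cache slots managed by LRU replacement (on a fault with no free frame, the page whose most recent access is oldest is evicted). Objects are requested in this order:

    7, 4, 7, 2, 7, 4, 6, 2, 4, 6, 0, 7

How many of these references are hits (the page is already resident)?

5

7 -> miss, frames {7}
4 -> miss, frames {7,4}
7 -> hit
2 -> miss, frames {4,7,2}
7 -> hit
4 -> hit
6 -> miss, evict 2, frames {7,4,6}
2 -> miss, evict 7, frames {4,6,2}
4 -> hit
6 -> hit
0 -> miss, evict 2, frames {4,6,0}
7 -> miss, evict 4, frames {6,0,7}
Hits: 5.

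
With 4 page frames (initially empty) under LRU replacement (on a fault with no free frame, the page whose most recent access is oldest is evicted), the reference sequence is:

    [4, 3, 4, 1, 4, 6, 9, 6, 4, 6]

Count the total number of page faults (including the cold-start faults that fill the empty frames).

4 -> miss, frames (4)
3 -> miss, frames (4 3)
4 -> hit
1 -> miss, frames (3 4 1)
4 -> hit
6 -> miss, frames (3 1 4 6)
9 -> miss, evict 3, frames (1 4 6 9)
6 -> hit
4 -> hit
6 -> hit
Page faults: 5.

5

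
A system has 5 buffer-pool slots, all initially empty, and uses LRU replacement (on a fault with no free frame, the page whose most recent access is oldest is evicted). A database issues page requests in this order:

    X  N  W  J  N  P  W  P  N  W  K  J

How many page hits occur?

X -> fault, frames {X}
N -> fault, frames {X,N}
W -> fault, frames {X,N,W}
J -> fault, frames {X,N,W,J}
N -> hit
P -> fault, frames {X,W,J,N,P}
W -> hit
P -> hit
N -> hit
W -> hit
K -> fault, evict X, frames {J,P,N,W,K}
J -> hit
Hits: 6.

6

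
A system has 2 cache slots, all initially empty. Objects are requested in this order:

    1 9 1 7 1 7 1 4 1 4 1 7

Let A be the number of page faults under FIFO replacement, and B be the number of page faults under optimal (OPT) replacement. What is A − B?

1

Under FIFO: F F . F F . . F . . . F → 6 faults.
Under OPT: F F . F . . . F . . . F → 5 faults.
A − B = 6 − 5 = 1.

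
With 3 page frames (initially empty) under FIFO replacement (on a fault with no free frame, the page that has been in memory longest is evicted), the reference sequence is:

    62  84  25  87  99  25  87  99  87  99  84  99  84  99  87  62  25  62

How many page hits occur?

62 → fault, frames (62)
84 → fault, frames (62 84)
25 → fault, frames (62 84 25)
87 → fault, evict 62, frames (84 25 87)
99 → fault, evict 84, frames (25 87 99)
25 → hit
87 → hit
99 → hit
87 → hit
99 → hit
84 → fault, evict 25, frames (87 99 84)
99 → hit
84 → hit
99 → hit
87 → hit
62 → fault, evict 87, frames (99 84 62)
25 → fault, evict 99, frames (84 62 25)
62 → hit
Hits: 10.

10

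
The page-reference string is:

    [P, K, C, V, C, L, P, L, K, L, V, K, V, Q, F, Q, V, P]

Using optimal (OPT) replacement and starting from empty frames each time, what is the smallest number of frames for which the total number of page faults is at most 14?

2

f=1: 18 faults
f=2: 12 faults
f=3: 9 faults
f=4: 7 faults
f=5: 7 faults
f=6: 7 faults
f=7: 7 faults
Smallest f with faults ≤ 14 is 2.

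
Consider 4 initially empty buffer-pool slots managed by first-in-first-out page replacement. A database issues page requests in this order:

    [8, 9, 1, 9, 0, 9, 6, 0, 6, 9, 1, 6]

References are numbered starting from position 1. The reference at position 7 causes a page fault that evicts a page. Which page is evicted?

pos 1: 8: miss, frames {8}
pos 2: 9: miss, frames {8,9}
pos 3: 1: miss, frames {8,9,1}
pos 4: 9: hit
pos 5: 0: miss, frames {8,9,1,0}
pos 6: 9: hit
pos 7: 6: miss, evict 8, frames {9,1,0,6}
At position 7, page 8 is evicted.

8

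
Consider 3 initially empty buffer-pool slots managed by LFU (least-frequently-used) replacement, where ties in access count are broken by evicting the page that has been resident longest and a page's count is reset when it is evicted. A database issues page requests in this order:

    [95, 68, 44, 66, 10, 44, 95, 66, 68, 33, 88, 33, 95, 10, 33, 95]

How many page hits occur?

95 -> fault, frames [95]
68 -> fault, frames [95, 68]
44 -> fault, frames [95, 68, 44]
66 -> fault, evict 95, frames [68, 44, 66]
10 -> fault, evict 68, frames [44, 66, 10]
44 -> hit
95 -> fault, evict 66, frames [44, 10, 95]
66 -> fault, evict 10, frames [44, 95, 66]
68 -> fault, evict 95, frames [44, 66, 68]
33 -> fault, evict 66, frames [44, 68, 33]
88 -> fault, evict 68, frames [44, 33, 88]
33 -> hit
95 -> fault, evict 88, frames [44, 33, 95]
10 -> fault, evict 95, frames [44, 33, 10]
33 -> hit
95 -> fault, evict 10, frames [44, 33, 95]
Hits: 3.

3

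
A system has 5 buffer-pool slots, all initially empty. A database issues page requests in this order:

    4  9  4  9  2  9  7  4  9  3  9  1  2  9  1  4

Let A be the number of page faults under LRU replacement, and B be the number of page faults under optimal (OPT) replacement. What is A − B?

Under LRU: F F . . F . F . . F . F F . . . → 7 faults.
Under OPT: F F . . F . F . . F . F . . . . → 6 faults.
A − B = 7 − 6 = 1.

1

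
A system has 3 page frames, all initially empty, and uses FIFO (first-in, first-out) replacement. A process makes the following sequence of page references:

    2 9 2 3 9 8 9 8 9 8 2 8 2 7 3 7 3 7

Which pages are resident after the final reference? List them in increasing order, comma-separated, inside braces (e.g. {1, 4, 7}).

{2, 3, 7}

2 → fault, frames (2)
9 → fault, frames (2 9)
2 → hit
3 → fault, frames (2 9 3)
9 → hit
8 → fault, evict 2, frames (9 3 8)
9 → hit
8 → hit
9 → hit
8 → hit
2 → fault, evict 9, frames (3 8 2)
8 → hit
2 → hit
7 → fault, evict 3, frames (8 2 7)
3 → fault, evict 8, frames (2 7 3)
7 → hit
3 → hit
7 → hit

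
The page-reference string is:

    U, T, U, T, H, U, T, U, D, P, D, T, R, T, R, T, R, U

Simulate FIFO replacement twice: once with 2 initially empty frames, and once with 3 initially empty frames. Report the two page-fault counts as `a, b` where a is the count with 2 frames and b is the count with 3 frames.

10, 8

2 frames: F F . . F F F . F F . F F . . . . F → 10 faults.
3 frames: F F . . F . . . F F . F F . . . . F → 8 faults.
8 < 10: adding a frame reduced faults, as is typical.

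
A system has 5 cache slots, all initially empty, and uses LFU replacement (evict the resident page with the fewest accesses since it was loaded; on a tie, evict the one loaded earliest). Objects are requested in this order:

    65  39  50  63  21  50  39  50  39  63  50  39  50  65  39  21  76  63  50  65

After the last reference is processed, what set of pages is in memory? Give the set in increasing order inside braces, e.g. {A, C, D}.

65 -> miss, frames {65}
39 -> miss, frames {65,39}
50 -> miss, frames {65,39,50}
63 -> miss, frames {65,39,50,63}
21 -> miss, frames {65,39,50,63,21}
50 -> hit
39 -> hit
50 -> hit
39 -> hit
63 -> hit
50 -> hit
39 -> hit
50 -> hit
65 -> hit
39 -> hit
21 -> hit
76 -> miss, evict 65, frames {39,50,63,21,76}
63 -> hit
50 -> hit
65 -> miss, evict 76, frames {39,50,63,21,65}

{21, 39, 50, 63, 65}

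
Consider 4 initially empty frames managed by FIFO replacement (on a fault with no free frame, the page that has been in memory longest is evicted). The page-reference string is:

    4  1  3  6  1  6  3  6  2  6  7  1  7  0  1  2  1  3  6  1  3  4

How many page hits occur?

4 → miss, frames {4}
1 → miss, frames {4,1}
3 → miss, frames {4,1,3}
6 → miss, frames {4,1,3,6}
1 → hit
6 → hit
3 → hit
6 → hit
2 → miss, evict 4, frames {1,3,6,2}
6 → hit
7 → miss, evict 1, frames {3,6,2,7}
1 → miss, evict 3, frames {6,2,7,1}
7 → hit
0 → miss, evict 6, frames {2,7,1,0}
1 → hit
2 → hit
1 → hit
3 → miss, evict 2, frames {7,1,0,3}
6 → miss, evict 7, frames {1,0,3,6}
1 → hit
3 → hit
4 → miss, evict 1, frames {0,3,6,4}
Hits: 11.

11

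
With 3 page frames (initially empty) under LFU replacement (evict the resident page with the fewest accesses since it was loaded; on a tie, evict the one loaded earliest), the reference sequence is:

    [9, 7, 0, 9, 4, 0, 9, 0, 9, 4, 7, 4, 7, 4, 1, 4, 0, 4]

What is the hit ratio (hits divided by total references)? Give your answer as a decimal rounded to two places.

9: fault, frames {9}
7: fault, frames {9,7}
0: fault, frames {9,7,0}
9: hit
4: fault, evict 7, frames {9,0,4}
0: hit
9: hit
0: hit
9: hit
4: hit
7: fault, evict 4, frames {9,0,7}
4: fault, evict 7, frames {9,0,4}
7: fault, evict 4, frames {9,0,7}
4: fault, evict 7, frames {9,0,4}
1: fault, evict 4, frames {9,0,1}
4: fault, evict 1, frames {9,0,4}
0: hit
4: hit
Hits: 8 of 18 references → 8/18 = 0.4444.

0.44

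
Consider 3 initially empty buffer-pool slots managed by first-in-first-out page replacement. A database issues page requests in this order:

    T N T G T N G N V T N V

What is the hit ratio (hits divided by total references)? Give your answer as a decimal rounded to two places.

T → miss, frames [T]
N → miss, frames [T, N]
T → hit
G → miss, frames [T, N, G]
T → hit
N → hit
G → hit
N → hit
V → miss, evict T, frames [N, G, V]
T → miss, evict N, frames [G, V, T]
N → miss, evict G, frames [V, T, N]
V → hit
Hits: 6 of 12 references → 6/12 = 0.5000.

0.50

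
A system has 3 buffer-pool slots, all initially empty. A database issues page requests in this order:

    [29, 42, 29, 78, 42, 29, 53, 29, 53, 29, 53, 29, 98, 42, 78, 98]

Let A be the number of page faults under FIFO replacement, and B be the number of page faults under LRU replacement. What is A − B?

1

Under FIFO: F F . F . . F F . . . . F F F . → 8 faults.
Under LRU: F F . F . . F . . . . . F F F . → 7 faults.
A − B = 8 − 7 = 1.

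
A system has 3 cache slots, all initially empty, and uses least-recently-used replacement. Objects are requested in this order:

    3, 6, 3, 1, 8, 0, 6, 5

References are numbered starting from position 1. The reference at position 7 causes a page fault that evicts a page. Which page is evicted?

pos 1: 3 -> miss, frames [3]
pos 2: 6 -> miss, frames [3, 6]
pos 3: 3 -> hit
pos 4: 1 -> miss, frames [6, 3, 1]
pos 5: 8 -> miss, evict 6, frames [3, 1, 8]
pos 6: 0 -> miss, evict 3, frames [1, 8, 0]
pos 7: 6 -> miss, evict 1, frames [8, 0, 6]
At position 7, page 1 is evicted.

1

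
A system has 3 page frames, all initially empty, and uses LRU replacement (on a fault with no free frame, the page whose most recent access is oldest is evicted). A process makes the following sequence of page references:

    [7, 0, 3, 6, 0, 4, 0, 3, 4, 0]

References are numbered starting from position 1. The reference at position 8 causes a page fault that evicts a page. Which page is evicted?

pos 1: 7 → miss, frames (7)
pos 2: 0 → miss, frames (7 0)
pos 3: 3 → miss, frames (7 0 3)
pos 4: 6 → miss, evict 7, frames (0 3 6)
pos 5: 0 → hit
pos 6: 4 → miss, evict 3, frames (6 0 4)
pos 7: 0 → hit
pos 8: 3 → miss, evict 6, frames (4 0 3)
At position 8, page 6 is evicted.

6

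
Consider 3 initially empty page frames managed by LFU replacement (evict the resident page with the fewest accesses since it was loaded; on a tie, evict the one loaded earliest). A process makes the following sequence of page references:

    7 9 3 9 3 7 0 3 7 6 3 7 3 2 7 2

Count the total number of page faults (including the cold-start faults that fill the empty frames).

7: fault, frames [7]
9: fault, frames [7, 9]
3: fault, frames [7, 9, 3]
9: hit
3: hit
7: hit
0: fault, evict 7, frames [9, 3, 0]
3: hit
7: fault, evict 0, frames [9, 3, 7]
6: fault, evict 7, frames [9, 3, 6]
3: hit
7: fault, evict 6, frames [9, 3, 7]
3: hit
2: fault, evict 7, frames [9, 3, 2]
7: fault, evict 2, frames [9, 3, 7]
2: fault, evict 7, frames [9, 3, 2]
Page faults: 10.

10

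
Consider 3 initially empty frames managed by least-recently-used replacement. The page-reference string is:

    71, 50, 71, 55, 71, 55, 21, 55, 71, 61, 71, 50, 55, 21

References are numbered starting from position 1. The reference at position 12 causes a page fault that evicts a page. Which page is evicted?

55

pos 1: 71 -> miss, frames (71)
pos 2: 50 -> miss, frames (71 50)
pos 3: 71 -> hit
pos 4: 55 -> miss, frames (50 71 55)
pos 5: 71 -> hit
pos 6: 55 -> hit
pos 7: 21 -> miss, evict 50, frames (71 55 21)
pos 8: 55 -> hit
pos 9: 71 -> hit
pos 10: 61 -> miss, evict 21, frames (55 71 61)
pos 11: 71 -> hit
pos 12: 50 -> miss, evict 55, frames (61 71 50)
At position 12, page 55 is evicted.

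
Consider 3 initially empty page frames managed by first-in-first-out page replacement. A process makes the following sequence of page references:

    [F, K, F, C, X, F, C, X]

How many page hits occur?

3

F: fault, frames {F}
K: fault, frames {F,K}
F: hit
C: fault, frames {F,K,C}
X: fault, evict F, frames {K,C,X}
F: fault, evict K, frames {C,X,F}
C: hit
X: hit
Hits: 3.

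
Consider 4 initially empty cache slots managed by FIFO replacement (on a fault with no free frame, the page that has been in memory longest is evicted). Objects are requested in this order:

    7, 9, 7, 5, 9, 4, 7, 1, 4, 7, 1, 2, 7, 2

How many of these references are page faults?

7 → miss, frames {7}
9 → miss, frames {7,9}
7 → hit
5 → miss, frames {7,9,5}
9 → hit
4 → miss, frames {7,9,5,4}
7 → hit
1 → miss, evict 7, frames {9,5,4,1}
4 → hit
7 → miss, evict 9, frames {5,4,1,7}
1 → hit
2 → miss, evict 5, frames {4,1,7,2}
7 → hit
2 → hit
Page faults: 7.

7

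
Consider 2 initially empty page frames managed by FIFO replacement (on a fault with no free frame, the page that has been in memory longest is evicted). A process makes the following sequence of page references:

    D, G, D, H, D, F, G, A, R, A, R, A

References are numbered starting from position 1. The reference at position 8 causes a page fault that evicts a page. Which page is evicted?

F

pos 1: D → miss, frames {D}
pos 2: G → miss, frames {D,G}
pos 3: D → hit
pos 4: H → miss, evict D, frames {G,H}
pos 5: D → miss, evict G, frames {H,D}
pos 6: F → miss, evict H, frames {D,F}
pos 7: G → miss, evict D, frames {F,G}
pos 8: A → miss, evict F, frames {G,A}
At position 8, page F is evicted.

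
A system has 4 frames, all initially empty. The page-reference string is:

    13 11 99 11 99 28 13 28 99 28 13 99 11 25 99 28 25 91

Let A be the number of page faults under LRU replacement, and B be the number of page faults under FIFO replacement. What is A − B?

Under LRU: F F F . . F . . . . . . . F . F . F → 7 faults.
Under FIFO: F F F . . F . . . . . . . F . . . F → 6 faults.
A − B = 7 − 6 = 1.

1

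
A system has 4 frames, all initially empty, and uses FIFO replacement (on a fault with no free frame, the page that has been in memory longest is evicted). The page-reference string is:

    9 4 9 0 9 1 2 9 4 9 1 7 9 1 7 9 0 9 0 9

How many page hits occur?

9

9 → miss, frames (9)
4 → miss, frames (9 4)
9 → hit
0 → miss, frames (9 4 0)
9 → hit
1 → miss, frames (9 4 0 1)
2 → miss, evict 9, frames (4 0 1 2)
9 → miss, evict 4, frames (0 1 2 9)
4 → miss, evict 0, frames (1 2 9 4)
9 → hit
1 → hit
7 → miss, evict 1, frames (2 9 4 7)
9 → hit
1 → miss, evict 2, frames (9 4 7 1)
7 → hit
9 → hit
0 → miss, evict 9, frames (4 7 1 0)
9 → miss, evict 4, frames (7 1 0 9)
0 → hit
9 → hit
Hits: 9.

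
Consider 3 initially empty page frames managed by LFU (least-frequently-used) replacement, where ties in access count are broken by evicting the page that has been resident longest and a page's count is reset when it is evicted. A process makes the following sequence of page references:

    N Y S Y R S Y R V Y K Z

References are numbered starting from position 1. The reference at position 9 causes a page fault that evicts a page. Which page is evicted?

S

pos 1: N: miss, frames {N}
pos 2: Y: miss, frames {N,Y}
pos 3: S: miss, frames {N,Y,S}
pos 4: Y: hit
pos 5: R: miss, evict N, frames {Y,S,R}
pos 6: S: hit
pos 7: Y: hit
pos 8: R: hit
pos 9: V: miss, evict S, frames {Y,R,V}
At position 9, page S is evicted.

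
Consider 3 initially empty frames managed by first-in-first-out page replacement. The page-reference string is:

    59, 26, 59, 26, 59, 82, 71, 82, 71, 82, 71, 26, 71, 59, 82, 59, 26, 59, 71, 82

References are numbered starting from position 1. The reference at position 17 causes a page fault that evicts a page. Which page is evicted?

pos 1: 59 → fault, frames {59}
pos 2: 26 → fault, frames {59,26}
pos 3: 59 → hit
pos 4: 26 → hit
pos 5: 59 → hit
pos 6: 82 → fault, frames {59,26,82}
pos 7: 71 → fault, evict 59, frames {26,82,71}
pos 8: 82 → hit
pos 9: 71 → hit
pos 10: 82 → hit
pos 11: 71 → hit
pos 12: 26 → hit
pos 13: 71 → hit
pos 14: 59 → fault, evict 26, frames {82,71,59}
pos 15: 82 → hit
pos 16: 59 → hit
pos 17: 26 → fault, evict 82, frames {71,59,26}
At position 17, page 82 is evicted.

82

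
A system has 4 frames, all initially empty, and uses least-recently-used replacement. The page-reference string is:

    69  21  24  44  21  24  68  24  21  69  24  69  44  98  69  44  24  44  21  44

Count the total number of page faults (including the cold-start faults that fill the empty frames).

69 -> fault, frames [69]
21 -> fault, frames [69, 21]
24 -> fault, frames [69, 21, 24]
44 -> fault, frames [69, 21, 24, 44]
21 -> hit
24 -> hit
68 -> fault, evict 69, frames [44, 21, 24, 68]
24 -> hit
21 -> hit
69 -> fault, evict 44, frames [68, 24, 21, 69]
24 -> hit
69 -> hit
44 -> fault, evict 68, frames [21, 24, 69, 44]
98 -> fault, evict 21, frames [24, 69, 44, 98]
69 -> hit
44 -> hit
24 -> hit
44 -> hit
21 -> fault, evict 98, frames [69, 24, 44, 21]
44 -> hit
Page faults: 9.

9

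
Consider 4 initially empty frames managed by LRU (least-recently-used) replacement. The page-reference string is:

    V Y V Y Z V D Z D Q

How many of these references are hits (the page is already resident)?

V -> fault, frames (V)
Y -> fault, frames (V Y)
V -> hit
Y -> hit
Z -> fault, frames (V Y Z)
V -> hit
D -> fault, frames (Y Z V D)
Z -> hit
D -> hit
Q -> fault, evict Y, frames (V Z D Q)
Hits: 5.

5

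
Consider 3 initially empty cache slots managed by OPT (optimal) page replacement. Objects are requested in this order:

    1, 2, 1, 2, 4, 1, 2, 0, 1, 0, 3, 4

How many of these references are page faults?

1 → miss, frames {1}
2 → miss, frames {1,2}
1 → hit
2 → hit
4 → miss, frames {1,2,4}
1 → hit
2 → hit
0 → miss, evict 2, frames {1,4,0}
1 → hit
0 → hit
3 → miss, evict 0, frames {1,4,3}
4 → hit
Page faults: 5.

5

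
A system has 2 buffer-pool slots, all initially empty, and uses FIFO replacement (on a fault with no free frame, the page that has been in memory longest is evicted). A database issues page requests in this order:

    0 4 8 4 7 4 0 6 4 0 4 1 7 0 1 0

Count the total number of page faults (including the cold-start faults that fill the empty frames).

13

0 -> miss, frames [0]
4 -> miss, frames [0, 4]
8 -> miss, evict 0, frames [4, 8]
4 -> hit
7 -> miss, evict 4, frames [8, 7]
4 -> miss, evict 8, frames [7, 4]
0 -> miss, evict 7, frames [4, 0]
6 -> miss, evict 4, frames [0, 6]
4 -> miss, evict 0, frames [6, 4]
0 -> miss, evict 6, frames [4, 0]
4 -> hit
1 -> miss, evict 4, frames [0, 1]
7 -> miss, evict 0, frames [1, 7]
0 -> miss, evict 1, frames [7, 0]
1 -> miss, evict 7, frames [0, 1]
0 -> hit
Page faults: 13.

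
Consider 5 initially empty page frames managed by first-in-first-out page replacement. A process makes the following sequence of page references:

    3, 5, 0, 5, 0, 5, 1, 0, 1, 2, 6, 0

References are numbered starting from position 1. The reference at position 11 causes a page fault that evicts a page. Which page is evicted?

3

pos 1: 3 -> miss, frames {3}
pos 2: 5 -> miss, frames {3,5}
pos 3: 0 -> miss, frames {3,5,0}
pos 4: 5 -> hit
pos 5: 0 -> hit
pos 6: 5 -> hit
pos 7: 1 -> miss, frames {3,5,0,1}
pos 8: 0 -> hit
pos 9: 1 -> hit
pos 10: 2 -> miss, frames {3,5,0,1,2}
pos 11: 6 -> miss, evict 3, frames {5,0,1,2,6}
At position 11, page 3 is evicted.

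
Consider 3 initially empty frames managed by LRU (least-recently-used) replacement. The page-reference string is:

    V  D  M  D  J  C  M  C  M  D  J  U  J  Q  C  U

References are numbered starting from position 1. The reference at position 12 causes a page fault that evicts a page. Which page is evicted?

M

pos 1: V: miss, frames [V]
pos 2: D: miss, frames [V, D]
pos 3: M: miss, frames [V, D, M]
pos 4: D: hit
pos 5: J: miss, evict V, frames [M, D, J]
pos 6: C: miss, evict M, frames [D, J, C]
pos 7: M: miss, evict D, frames [J, C, M]
pos 8: C: hit
pos 9: M: hit
pos 10: D: miss, evict J, frames [C, M, D]
pos 11: J: miss, evict C, frames [M, D, J]
pos 12: U: miss, evict M, frames [D, J, U]
At position 12, page M is evicted.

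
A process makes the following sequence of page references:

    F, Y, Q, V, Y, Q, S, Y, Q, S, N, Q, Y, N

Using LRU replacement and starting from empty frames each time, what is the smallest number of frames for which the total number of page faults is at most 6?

f=1: 14 faults
f=2: 14 faults
f=3: 7 faults
f=4: 6 faults
f=5: 6 faults
f=6: 6 faults
Smallest f with faults ≤ 6 is 4.

4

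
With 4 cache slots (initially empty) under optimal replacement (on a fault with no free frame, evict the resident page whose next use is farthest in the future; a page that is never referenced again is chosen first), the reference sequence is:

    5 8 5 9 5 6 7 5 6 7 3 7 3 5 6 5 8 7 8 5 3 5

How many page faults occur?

7

5: miss, frames [5]
8: miss, frames [5, 8]
5: hit
9: miss, frames [5, 8, 9]
5: hit
6: miss, frames [5, 8, 9, 6]
7: miss, evict 9, frames [5, 8, 6, 7]
5: hit
6: hit
7: hit
3: miss, evict 8, frames [5, 6, 7, 3]
7: hit
3: hit
5: hit
6: hit
5: hit
8: miss, evict 6, frames [5, 7, 3, 8]
7: hit
8: hit
5: hit
3: hit
5: hit
Page faults: 7.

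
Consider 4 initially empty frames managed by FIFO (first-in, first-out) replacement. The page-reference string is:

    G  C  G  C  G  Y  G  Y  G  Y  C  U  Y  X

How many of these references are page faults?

G: miss, frames {G}
C: miss, frames {G,C}
G: hit
C: hit
G: hit
Y: miss, frames {G,C,Y}
G: hit
Y: hit
G: hit
Y: hit
C: hit
U: miss, frames {G,C,Y,U}
Y: hit
X: miss, evict G, frames {C,Y,U,X}
Page faults: 5.

5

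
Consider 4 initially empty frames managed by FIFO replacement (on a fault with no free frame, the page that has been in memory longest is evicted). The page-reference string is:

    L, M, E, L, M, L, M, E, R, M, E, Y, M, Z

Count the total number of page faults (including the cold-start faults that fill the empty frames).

6

L: miss, frames [L]
M: miss, frames [L, M]
E: miss, frames [L, M, E]
L: hit
M: hit
L: hit
M: hit
E: hit
R: miss, frames [L, M, E, R]
M: hit
E: hit
Y: miss, evict L, frames [M, E, R, Y]
M: hit
Z: miss, evict M, frames [E, R, Y, Z]
Page faults: 6.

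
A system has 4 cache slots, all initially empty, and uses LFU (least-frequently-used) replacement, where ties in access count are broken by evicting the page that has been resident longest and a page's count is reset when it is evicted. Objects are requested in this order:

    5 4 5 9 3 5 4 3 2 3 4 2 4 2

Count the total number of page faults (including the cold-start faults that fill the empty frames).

5

5 → fault, frames [5]
4 → fault, frames [5, 4]
5 → hit
9 → fault, frames [5, 4, 9]
3 → fault, frames [5, 4, 9, 3]
5 → hit
4 → hit
3 → hit
2 → fault, evict 9, frames [5, 4, 3, 2]
3 → hit
4 → hit
2 → hit
4 → hit
2 → hit
Page faults: 5.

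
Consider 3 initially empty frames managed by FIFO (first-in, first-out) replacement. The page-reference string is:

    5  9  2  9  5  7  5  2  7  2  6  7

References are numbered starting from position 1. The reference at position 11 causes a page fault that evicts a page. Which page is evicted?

2

pos 1: 5 → miss, frames (5)
pos 2: 9 → miss, frames (5 9)
pos 3: 2 → miss, frames (5 9 2)
pos 4: 9 → hit
pos 5: 5 → hit
pos 6: 7 → miss, evict 5, frames (9 2 7)
pos 7: 5 → miss, evict 9, frames (2 7 5)
pos 8: 2 → hit
pos 9: 7 → hit
pos 10: 2 → hit
pos 11: 6 → miss, evict 2, frames (7 5 6)
At position 11, page 2 is evicted.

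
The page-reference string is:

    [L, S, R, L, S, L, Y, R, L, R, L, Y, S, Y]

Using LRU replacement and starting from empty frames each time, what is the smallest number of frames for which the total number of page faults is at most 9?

f=1: 14 faults
f=2: 10 faults
f=3: 6 faults
f=4: 4 faults
Smallest f with faults ≤ 9 is 3.

3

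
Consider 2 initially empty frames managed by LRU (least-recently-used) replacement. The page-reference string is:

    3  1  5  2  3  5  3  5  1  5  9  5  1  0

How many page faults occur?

3 -> miss, frames {3}
1 -> miss, frames {3,1}
5 -> miss, evict 3, frames {1,5}
2 -> miss, evict 1, frames {5,2}
3 -> miss, evict 5, frames {2,3}
5 -> miss, evict 2, frames {3,5}
3 -> hit
5 -> hit
1 -> miss, evict 3, frames {5,1}
5 -> hit
9 -> miss, evict 1, frames {5,9}
5 -> hit
1 -> miss, evict 9, frames {5,1}
0 -> miss, evict 5, frames {1,0}
Page faults: 10.

10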